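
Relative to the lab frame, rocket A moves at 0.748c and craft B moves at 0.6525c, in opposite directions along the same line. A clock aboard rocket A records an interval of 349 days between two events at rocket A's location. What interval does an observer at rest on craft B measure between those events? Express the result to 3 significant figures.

1030 days

The velocity of rocket A relative to craft B is (0.748 + 0.6525)c / (1 + 0.748×0.6525) = 0.94115c; relative speed 0.94115c.
At |u| = 0.94115c, γ = (1 − 0.885763)^(−1/2) = 2.9587.
Rocket A's interval is proper; time dilation gives Δt_B = γΔτ = 2.9587 × 349 days = 1030 days.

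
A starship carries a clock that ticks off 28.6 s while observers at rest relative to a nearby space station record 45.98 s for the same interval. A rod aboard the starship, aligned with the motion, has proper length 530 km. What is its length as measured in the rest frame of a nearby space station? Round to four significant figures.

329.7 km

γ = Δt/Δτ = 45.98/28.6 = 1.60769.
L = L₀/γ = 530/1.60769 = 329.7 km.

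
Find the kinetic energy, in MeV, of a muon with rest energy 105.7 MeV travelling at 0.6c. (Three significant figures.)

26.4 MeV

γ = 1/√(1 − β²) = 1/√(1 − 0.36) = 1/√0.64 = 1/0.8 = 1.25.
Kinetic energy: K = (γ − 1)mc² = (1.25 − 1) × 105.7 MeV = 0.25 × 105.7 = 26.4 MeV.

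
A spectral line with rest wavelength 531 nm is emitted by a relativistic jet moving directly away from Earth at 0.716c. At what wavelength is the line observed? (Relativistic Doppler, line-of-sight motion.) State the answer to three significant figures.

1310 nm

Relativistic Doppler for wavelength: λ_obs = λ_src · √((1+β)/(1−β)).
With β = 0.716: factor = √(1.716/0.284) = 2.4581.
λ_obs = 531 × 2.4581 = 1310 nm.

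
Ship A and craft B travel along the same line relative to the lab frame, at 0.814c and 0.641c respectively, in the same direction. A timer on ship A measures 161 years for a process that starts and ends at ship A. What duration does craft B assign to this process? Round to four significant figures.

Transform ship A's velocity into craft B's frame: (0.814 − 0.641)/(1 − 0.814·0.641) = 0.173/0.478226, so the relative speed is 0.36175c.
At |u| = 0.36175c, γ = (1 − 0.130863)^(−1/2) = 1.0726.
Ship A's interval is proper; time dilation gives Δt_B = γΔτ = 1.0726 × 161 years = 172.7 years.

172.7 years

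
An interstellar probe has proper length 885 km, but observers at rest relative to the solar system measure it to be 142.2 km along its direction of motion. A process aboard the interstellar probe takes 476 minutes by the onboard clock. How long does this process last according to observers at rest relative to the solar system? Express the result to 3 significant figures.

γ = L₀/L = 885/142.2 = 6.22363.
The same γ dilates the second interval: 6.22363 × 476 minutes = 2960 minutes.

2960 minutes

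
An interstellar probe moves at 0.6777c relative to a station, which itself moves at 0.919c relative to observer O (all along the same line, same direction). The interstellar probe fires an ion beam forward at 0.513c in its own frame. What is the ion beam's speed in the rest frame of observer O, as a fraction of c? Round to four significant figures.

Apply u = (u'+v)/(1+u'v) twice. Ion beam in the station frame: (0.513+0.6777)/(1+0.513·0.6777) = 1.1907/1.3476601 = 0.88353c.
That velocity, transformed to the rest frame of observer O: (0.88353+0.919)/(1+0.88353·0.919) = 1.80253/1.81196407 = 0.99479c.

0.9948c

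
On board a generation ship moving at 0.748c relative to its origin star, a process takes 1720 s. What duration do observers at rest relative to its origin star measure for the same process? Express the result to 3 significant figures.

With β = 0.748, γ = 1/√(1 − 0.748²) = 1/√0.440496 = 1.5067.
Time dilation: Δt = γ·Δτ = 1.5067 × 1720 = 2590 s.

2590 s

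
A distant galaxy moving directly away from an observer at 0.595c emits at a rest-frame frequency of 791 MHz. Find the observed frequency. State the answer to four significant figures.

Relativistic Doppler (source moving away): f_obs = f_src · √((1−β)/(1+β)).
With β = 0.595: factor = √(0.405/1.595) = 0.5039.
f_obs = 791 × 0.5039 = 398.6 MHz.

398.6 MHz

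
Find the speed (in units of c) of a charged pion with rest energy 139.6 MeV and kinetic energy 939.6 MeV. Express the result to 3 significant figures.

0.992c

γ = 1 + K/(mc²) = 1 + 939.6/139.6 = 7.7307.
β = √(1 − 1/γ²) = √(1 − 0.0167326) = √0.9832674 = 0.992.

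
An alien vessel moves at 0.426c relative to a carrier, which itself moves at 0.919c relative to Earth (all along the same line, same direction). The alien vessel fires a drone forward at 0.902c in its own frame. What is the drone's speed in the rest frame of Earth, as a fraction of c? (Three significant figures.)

Apply u = (u'+v)/(1+u'v) twice. Drone in the carrier frame: (0.902+0.426)/(1+0.902·0.426) = 1.328/1.384252 = 0.95936c.
That velocity, transformed to the rest frame of Earth: (0.95936+0.919)/(1+0.95936·0.919) = 1.87836/1.88165184 = 0.99825c.

0.998c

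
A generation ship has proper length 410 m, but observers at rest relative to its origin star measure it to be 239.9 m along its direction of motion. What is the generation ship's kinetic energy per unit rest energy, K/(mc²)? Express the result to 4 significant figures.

γ = L₀/L = 410/239.9 = 1.70905.
Since K = (γ−1)mc², K/(mc²) = 1.70905 − 1 = 0.7090.

0.7090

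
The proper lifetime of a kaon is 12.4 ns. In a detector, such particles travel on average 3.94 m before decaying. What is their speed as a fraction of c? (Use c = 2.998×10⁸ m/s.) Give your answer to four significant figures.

0.7273c

Lab distance = (lab lifetime)·v = γτ·βc, so βγ = d/(cτ) = 3.940/(2.998×10⁸ × 1.240×10^-8) = 1.0598.
With βγ = 1.0598: γ² = 1 + (βγ)² = 2.12318, and β = (βγ)/γ = 1.0598/1.45711 = 0.7273.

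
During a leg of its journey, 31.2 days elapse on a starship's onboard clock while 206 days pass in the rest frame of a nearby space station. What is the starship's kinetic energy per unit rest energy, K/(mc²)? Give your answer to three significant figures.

The time-dilation ratio gives γ = 206/31.2 = 6.60256.
Since K = (γ−1)mc², K/(mc²) = 6.60256 − 1 = 5.60.

5.60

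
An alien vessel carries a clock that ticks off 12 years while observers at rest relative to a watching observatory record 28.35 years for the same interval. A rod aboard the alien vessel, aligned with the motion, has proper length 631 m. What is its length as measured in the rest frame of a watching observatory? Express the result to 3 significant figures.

267 m

From Δt = γΔτ: γ = 28.35/12 = 2.3625.
The rod contracts by the same γ: 631 m / 2.3625 = 267 m.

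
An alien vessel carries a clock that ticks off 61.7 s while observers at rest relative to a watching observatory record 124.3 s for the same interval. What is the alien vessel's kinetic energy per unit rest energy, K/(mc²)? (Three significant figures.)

The time-dilation ratio gives γ = 124.3/61.7 = 2.01459.
K/(mc²) = γ − 1 = 2.01459 − 1 = 1.01.

1.01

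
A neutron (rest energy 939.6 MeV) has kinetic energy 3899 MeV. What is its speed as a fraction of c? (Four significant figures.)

0.9810c

K = (γ−1)mc², so γ = 1 + 3899/939.6 = 5.1496.
Then v/c = √(1 − γ⁻²) = √(1 − 0.0377097) = √0.9622903 = 0.9810.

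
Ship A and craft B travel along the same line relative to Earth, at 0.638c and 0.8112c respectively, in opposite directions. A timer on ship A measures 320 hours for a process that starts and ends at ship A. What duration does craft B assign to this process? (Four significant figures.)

Transform ship A's velocity into craft B's frame: (0.638 + 0.8112)/(1 + 0.638·0.8112) = 1.4492/1.5175456, so the relative speed is 0.95496c.
γ for this relative speed: γ = 1/√(1 − 0.911949) = 3.37.
The clock on ship A records proper time, so craft B measures Δt = γΔτ = 3.37 × 320 = 1078 hours.

1078 hours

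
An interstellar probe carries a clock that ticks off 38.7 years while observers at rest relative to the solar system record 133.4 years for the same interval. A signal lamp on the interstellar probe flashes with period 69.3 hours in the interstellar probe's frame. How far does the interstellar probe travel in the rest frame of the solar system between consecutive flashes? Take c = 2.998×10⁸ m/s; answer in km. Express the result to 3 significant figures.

The time-dilation ratio gives γ = 133.4/38.7 = 3.44703.
β = √(1 − 1/γ²) = 0.95699. Lab-frame period = γτ = 3.44703×69.3 hours = 238.88 hours. Distance = βc × γτ = 0.95699 × 2.998×10⁸ m/s × 859968 s = 2.4673×10^14 m = 2.47×10^11 km.

2.47×10^11 km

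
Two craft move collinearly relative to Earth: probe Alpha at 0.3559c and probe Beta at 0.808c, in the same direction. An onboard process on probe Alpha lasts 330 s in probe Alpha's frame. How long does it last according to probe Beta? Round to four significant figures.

Transform probe Alpha's velocity into probe Beta's frame: (0.3559 − 0.808)/(1 − 0.3559·0.808) = −0.4521/0.7124328, so the relative speed is 0.63459c.
At |u| = 0.63459c, γ = (1 − 0.402704)^(−1/2) = 1.2939.
Probe Alpha's interval is proper; time dilation gives Δt_B = γΔτ = 1.2939 × 330 s = 427.0 s.

427.0 s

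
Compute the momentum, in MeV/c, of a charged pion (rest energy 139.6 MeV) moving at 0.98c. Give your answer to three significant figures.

β² = 0.9604, so γ = 1/√0.0396 = 5.0252.
Momentum: p = γβ·mc = 5.0252 × 0.98 × 139.6 MeV/c = 687 MeV/c.

687 MeV/c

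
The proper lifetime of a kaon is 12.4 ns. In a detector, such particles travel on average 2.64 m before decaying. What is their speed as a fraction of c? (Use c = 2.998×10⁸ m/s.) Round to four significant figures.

0.5790c

d = βγcτ ⇒ βγ = d/(cτ) = 2.640 m / (3.71752 m) = 0.71015.
β = (βγ)/√(1+(βγ)²) = 0.71015/√1.504313 = 0.5790.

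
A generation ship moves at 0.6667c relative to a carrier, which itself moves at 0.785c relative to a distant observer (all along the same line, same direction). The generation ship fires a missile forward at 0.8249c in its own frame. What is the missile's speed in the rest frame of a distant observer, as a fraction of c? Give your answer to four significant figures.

Compose velocities in two stages. Stage 1 (into S'): u₁ = (0.8249+0.6667)/(1+0.8249×0.6667) = 0.96235.
Stage 2 (into S): u = (0.96235+0.785)/(1+0.96235×0.785) = 0.99539, so the speed is 0.9954c.

0.9954c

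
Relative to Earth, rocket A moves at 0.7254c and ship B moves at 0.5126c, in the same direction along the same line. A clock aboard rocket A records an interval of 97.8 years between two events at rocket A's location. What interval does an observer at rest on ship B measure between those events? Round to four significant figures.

103.9 years

Speed of rocket A in ship B's frame: u = (v_A − v_B)/(1 − v_A v_B/c²) = (0.7254 − 0.5126)/(1 − 0.7254×0.5126) = 0.2128/0.62815996 = 0.33877; |u| = 0.33877c.
At |u| = 0.33877c, γ = (1 − 0.114765)^(−1/2) = 1.0628.
The clock on rocket A records proper time, so ship B measures Δt = γΔτ = 1.0628 × 97.8 = 103.9 years.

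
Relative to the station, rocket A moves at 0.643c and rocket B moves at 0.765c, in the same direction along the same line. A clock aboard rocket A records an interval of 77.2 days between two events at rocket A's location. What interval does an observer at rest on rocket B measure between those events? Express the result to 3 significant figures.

Speed of rocket A in rocket B's frame: u = (v_A − v_B)/(1 − v_A v_B/c²) = (0.643 − 0.765)/(1 − 0.643×0.765) = −0.122/0.508105 = −0.24011; |u| = 0.24011c.
At |u| = 0.24011c, γ = (1 − 0.0576528)^(−1/2) = 1.0301.
The clock on rocket A records proper time, so rocket B measures Δt = γΔτ = 1.0301 × 77.2 = 79.5 days.

79.5 days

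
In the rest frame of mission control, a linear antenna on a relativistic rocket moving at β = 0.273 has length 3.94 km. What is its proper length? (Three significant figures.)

Lorentz factor: γ = (1 − 0.074529)^(−1/2) = 1.0395.
Proper length: L₀ = γ·L = 1.0395 × 3.94 = 4.10 km.

4.10 km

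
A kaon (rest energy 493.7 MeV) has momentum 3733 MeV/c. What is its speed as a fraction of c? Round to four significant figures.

0.9914c

βγ = pc/(mc²) = 3733/493.7 = 7.5613.
Since γ² = 1 + (βγ)² = 58.1733, γ = √58.1733 = 7.62714, and β = (βγ)/γ = 7.5613/7.62714 = 0.9914.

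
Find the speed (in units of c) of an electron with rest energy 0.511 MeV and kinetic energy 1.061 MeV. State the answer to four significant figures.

0.9457c

γ = 1 + K/(mc²) = 1 + 1.061/0.511 = 3.0763.
β = √(1 − 1/γ²) = √(1 − 0.105668) = √0.894332 = 0.9457.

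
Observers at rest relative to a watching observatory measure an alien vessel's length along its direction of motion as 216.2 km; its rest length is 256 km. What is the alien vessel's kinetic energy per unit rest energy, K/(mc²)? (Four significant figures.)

γ = L₀/L = 256/216.2 = 1.18409.
Since K = (γ−1)mc², K/(mc²) = 1.18409 − 1 = 0.1841.

0.1841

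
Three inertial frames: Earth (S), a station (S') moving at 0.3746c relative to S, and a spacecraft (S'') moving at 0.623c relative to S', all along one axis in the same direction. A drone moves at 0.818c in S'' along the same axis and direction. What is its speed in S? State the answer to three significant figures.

0.979c

Compose velocities in two stages. Stage 1 (into S'): u₁ = (0.818+0.623)/(1+0.818×0.623) = 0.95455.
Stage 2 (into S): u = (0.95455+0.3746)/(1+0.95455×0.3746) = 0.97906, so the speed is 0.979c.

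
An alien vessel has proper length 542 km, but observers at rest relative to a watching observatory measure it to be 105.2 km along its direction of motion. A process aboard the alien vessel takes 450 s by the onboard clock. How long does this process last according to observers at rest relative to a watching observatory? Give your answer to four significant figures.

From L = L₀/γ: γ = 542/105.2 = 5.15209.
The same γ dilates the second interval: 5.15209 × 450 s = 2318 s.

2318 s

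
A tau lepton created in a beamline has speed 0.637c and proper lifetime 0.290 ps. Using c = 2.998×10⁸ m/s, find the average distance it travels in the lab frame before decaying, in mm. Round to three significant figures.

γ = 1/√(1 − β²) = 1/√(1 − 0.405769) = 1/√0.594231 = 1/0.770864 = 1.2972.
Lab-frame lifetime: Δt = γτ = 1.2972 × 0.290 ps = 0.37619 ps.
Distance: d = vΔt = 0.637 × 2.998×10⁸ m/s × 3.7619×10^-13 s = 7.18×10^-5 m = 0.0718 mm.

0.0718 mm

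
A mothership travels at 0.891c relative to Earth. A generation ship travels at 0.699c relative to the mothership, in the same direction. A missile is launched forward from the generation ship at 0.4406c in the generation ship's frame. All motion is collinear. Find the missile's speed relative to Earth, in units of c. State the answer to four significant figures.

0.9921c

First combine the missile and generation ship (S''→S'): u₁ = (0.4406 + 0.699)/(1 + 0.4406×0.699) = 1.1396/1.3079794 = 0.87127.
Then combine with the mothership (S'→S): u = (0.87127 + 0.891)/(1 + 0.87127×0.891) = 1.76227/1.77630157 = 0.9921.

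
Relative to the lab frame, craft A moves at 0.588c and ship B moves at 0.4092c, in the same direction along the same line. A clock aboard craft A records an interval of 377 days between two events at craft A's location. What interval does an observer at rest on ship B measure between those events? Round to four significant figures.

The velocity of craft A relative to ship B is (0.588 − 0.4092)c / (1 − 0.588×0.4092) = 0.23545c; relative speed 0.23545c.
γ for this relative speed: γ = 1/√(1 − 0.0554367) = 1.0289.
Craft A's interval is proper; time dilation gives Δt_B = γΔτ = 1.0289 × 377 days = 387.9 days.

387.9 days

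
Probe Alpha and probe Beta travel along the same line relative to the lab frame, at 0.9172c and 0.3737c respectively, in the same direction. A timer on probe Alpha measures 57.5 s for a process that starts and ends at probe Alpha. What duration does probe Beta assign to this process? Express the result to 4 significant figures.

102.3 s

The velocity of probe Alpha relative to probe Beta is (0.9172 − 0.3737)c / (1 − 0.9172×0.3737) = 0.82694c; relative speed 0.82694c.
γ for this relative speed: γ = 1/√(1 − 0.68383) = 1.7784.
Probe Alpha's interval is proper; time dilation gives Δt_B = γΔτ = 1.7784 × 57.5 s = 102.3 s.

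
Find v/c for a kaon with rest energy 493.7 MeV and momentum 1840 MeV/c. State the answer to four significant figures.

0.9658

βγ = pc/(mc²) = 1840/493.7 = 3.727.
Since γ² = 1 + (βγ)² = 14.8905, γ = √14.8905 = 3.85882, and β = (βγ)/γ = 3.727/3.85882 = 0.9658.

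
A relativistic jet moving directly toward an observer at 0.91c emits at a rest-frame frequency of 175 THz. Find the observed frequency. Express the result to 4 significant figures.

Relativistic Doppler (source moving toward): f_obs = f_src · √((1+β)/(1−β)).
With β = 0.91: factor = √(1.91/0.09) = 4.6068.
f_obs = 175 × 4.6068 = 806.2 THz.

806.2 THz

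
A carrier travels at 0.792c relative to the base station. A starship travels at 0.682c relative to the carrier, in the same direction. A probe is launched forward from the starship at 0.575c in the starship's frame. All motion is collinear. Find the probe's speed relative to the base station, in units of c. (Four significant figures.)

0.9882c

First combine the probe and starship (S''→S'): u₁ = (0.575 + 0.682)/(1 + 0.575×0.682) = 1.257/1.39215 = 0.90292.
Then combine with the carrier (S'→S): u = (0.90292 + 0.792)/(1 + 0.90292×0.792) = 1.69492/1.71511264 = 0.98823.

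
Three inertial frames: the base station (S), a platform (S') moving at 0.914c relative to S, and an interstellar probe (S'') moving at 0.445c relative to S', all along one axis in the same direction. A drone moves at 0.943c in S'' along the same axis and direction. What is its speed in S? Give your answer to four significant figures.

0.9990c

First combine the drone and interstellar probe (S''→S'): u₁ = (0.943 + 0.445)/(1 + 0.943×0.445) = 1.388/1.419635 = 0.97772.
Then combine with the platform (S'→S): u = (0.97772 + 0.914)/(1 + 0.97772×0.914) = 1.89172/1.89363608 = 0.99899.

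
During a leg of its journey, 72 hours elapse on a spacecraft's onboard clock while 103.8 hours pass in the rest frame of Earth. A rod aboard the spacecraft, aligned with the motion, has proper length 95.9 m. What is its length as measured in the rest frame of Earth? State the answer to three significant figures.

66.5 m

From Δt = γΔτ: γ = 103.8/72 = 1.44167.
The rod contracts by the same γ: 95.9 m / 1.44167 = 66.5 m.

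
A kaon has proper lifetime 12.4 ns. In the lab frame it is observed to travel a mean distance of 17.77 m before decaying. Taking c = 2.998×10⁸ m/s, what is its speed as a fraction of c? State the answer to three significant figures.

d = βγcτ ⇒ βγ = d/(cτ) = 17.77 m / (3.71752 m) = 4.7801.
β = (βγ)/√(1+(βγ)²) = 4.7801/√23.8494 = 0.979.

0.979c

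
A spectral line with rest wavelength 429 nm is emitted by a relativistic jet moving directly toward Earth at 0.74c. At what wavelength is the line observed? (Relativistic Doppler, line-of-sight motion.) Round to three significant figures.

166 nm

Relativistic Doppler for wavelength: λ_obs = λ_src · √((1−β)/(1+β)).
With β = 0.74: factor = √(0.26/1.74) = 0.38656.
λ_obs = 429 × 0.38656 = 166 nm.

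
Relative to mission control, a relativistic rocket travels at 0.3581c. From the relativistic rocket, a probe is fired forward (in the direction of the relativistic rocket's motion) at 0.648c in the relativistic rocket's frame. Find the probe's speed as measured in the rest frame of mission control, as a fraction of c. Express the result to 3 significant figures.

0.817c

In units of c, u = (u' + v)/(1 + u'v) with u' = 0.648 and v = 0.3581.
Numerator: 0.648 + 0.3581 = 1.0061. Denominator: 1 + (0.648)(0.3581) = 1.2320488.
u = 1.0061/1.2320488 = 0.81661, so the speed is 0.817c.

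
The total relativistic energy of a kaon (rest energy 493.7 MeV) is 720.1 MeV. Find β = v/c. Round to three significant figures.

0.728

Total energy E = γmc² gives γ = 720.1/493.7 = 1.4586.
Hence β = √(1 − 1/γ²) = √(1 − 0.470032) = √0.529968 = 0.728.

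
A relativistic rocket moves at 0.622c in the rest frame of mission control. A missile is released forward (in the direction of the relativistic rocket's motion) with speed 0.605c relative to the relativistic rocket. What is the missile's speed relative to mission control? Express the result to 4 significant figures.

0.8915c

In units of c, u = (u' + v)/(1 + u'v) with u' = 0.605 and v = 0.622.
Numerator: 0.605 + 0.622 = 1.227. Denominator: 1 + (0.605)(0.622) = 1.37631.
u = 1.227/1.37631 = 0.89151, so the speed is 0.8915c.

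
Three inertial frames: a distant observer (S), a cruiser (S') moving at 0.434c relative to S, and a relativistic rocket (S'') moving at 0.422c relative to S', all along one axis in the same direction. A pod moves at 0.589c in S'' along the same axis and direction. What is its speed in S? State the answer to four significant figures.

0.9203c

First combine the pod and relativistic rocket (S''→S'): u₁ = (0.589 + 0.422)/(1 + 0.589×0.422) = 1.011/1.248558 = 0.80973.
Then combine with the cruiser (S'→S): u = (0.80973 + 0.434)/(1 + 0.80973×0.434) = 1.24373/1.35142282 = 0.92031.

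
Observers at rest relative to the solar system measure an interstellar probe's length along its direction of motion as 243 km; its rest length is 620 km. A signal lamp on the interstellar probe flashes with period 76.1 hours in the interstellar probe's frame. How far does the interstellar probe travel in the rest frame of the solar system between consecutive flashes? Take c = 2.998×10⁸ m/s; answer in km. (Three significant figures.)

1.93×10^11 km

Length contraction gives γ = L₀/L = 620/243 = 2.55144.
β = √(1 − 1/γ²) = 0.91999. Lab-frame period = γτ = 2.55144×76.1 hours = 194.16 hours. Distance = βc × γτ = 0.91999 × 2.998×10⁸ m/s × 698976 s = 1.9279×10^14 m = 1.93×10^11 km.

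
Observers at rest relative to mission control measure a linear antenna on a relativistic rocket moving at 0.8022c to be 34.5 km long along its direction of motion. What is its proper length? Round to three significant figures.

57.8 km

Lorentz factor: γ = (1 − 0.64352484)^(−1/2) = 1.6749.
Proper length: L₀ = γ·L = 1.6749 × 34.5 = 57.8 km.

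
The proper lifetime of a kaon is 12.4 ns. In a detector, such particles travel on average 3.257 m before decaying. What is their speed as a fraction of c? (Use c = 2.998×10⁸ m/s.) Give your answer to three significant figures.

Let x = d/(cτ) = 3.257 m / (2.998×10⁸ m/s × 1.240×10^-8 s) = 0.87612. Since d = βγcτ, x = βγ = β/√(1−β²).
Solving: β² = x²/(1+x²) = 0.767586/1.767586 = 0.434257, so β = 0.659.

0.659c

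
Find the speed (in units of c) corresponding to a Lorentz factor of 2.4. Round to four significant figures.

0.9091c

β = √(1 − 1/γ²) = √(1 − 1/5.76) = √0.826389 = 0.9091.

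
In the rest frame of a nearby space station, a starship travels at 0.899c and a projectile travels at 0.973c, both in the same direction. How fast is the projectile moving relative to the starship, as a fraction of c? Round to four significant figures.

0.5907c

Transform to the starship's frame: u' = (u − v)/(1 − uv/c²).
u' = (0.973 − 0.899)/(1 − 0.973×0.899) = 0.074/0.125273 = 0.59071.
Speed in the starship's frame: 0.5907c (in the same direction).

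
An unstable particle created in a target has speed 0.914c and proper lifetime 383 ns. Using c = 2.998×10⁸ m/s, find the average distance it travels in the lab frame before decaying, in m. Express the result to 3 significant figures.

259 m

With β = 0.914, γ = 1/√(1 − 0.914²) = 1/√0.164604 = 2.4648.
Lab-frame lifetime: Δt = γτ = 2.4648 × 383 ns = 944.02 ns.
Distance: d = vΔt = 0.914 × 2.998×10⁸ m/s × 9.4402×10^-7 s = 259 m.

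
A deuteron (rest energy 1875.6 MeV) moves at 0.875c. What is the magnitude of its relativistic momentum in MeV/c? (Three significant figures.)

3390 MeV/c

Lorentz factor: γ = (1 − 0.765625)^(−1/2) = 2.0656.
Momentum: p = γβ·mc = 2.0656 × 0.875 × 1875.6 MeV/c = 3390 MeV/c.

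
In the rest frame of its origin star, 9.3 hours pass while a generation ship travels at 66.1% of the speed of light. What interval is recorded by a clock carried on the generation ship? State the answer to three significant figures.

β² = 0.436921, so γ = 1/√0.563079 = 1.3326.
The generation ship's clock runs slow as seen from its origin star, so Δτ = Δt/γ = 9.3/1.3326 = 6.98 hours.

6.98 hours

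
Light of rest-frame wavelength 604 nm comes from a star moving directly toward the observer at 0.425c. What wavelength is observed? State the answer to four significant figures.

Relativistic Doppler for wavelength: λ_obs = λ_src · √((1−β)/(1+β)).
With β = 0.425: factor = √(0.575/1.425) = 0.63522.
λ_obs = 604 × 0.63522 = 383.7 nm.

383.7 nm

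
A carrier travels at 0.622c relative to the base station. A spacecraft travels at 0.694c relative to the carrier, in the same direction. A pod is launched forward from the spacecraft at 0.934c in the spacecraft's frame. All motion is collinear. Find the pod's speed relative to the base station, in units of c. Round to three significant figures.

Apply u = (u'+v)/(1+u'v) twice. Pod in the carrier frame: (0.934+0.694)/(1+0.934·0.694) = 1.628/1.648196 = 0.98775c.
That velocity, transformed to the rest frame of the base station: (0.98775+0.622)/(1+0.98775·0.622) = 1.60975/1.6143805 = 0.99713c.

0.997c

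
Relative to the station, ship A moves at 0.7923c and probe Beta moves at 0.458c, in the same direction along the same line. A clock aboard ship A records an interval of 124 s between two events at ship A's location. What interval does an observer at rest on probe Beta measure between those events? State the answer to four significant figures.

Transform ship A's velocity into probe Beta's frame: (0.7923 − 0.458)/(1 − 0.7923·0.458) = 0.3343/0.6371266, so the relative speed is 0.5247c.
At |u| = 0.5247c, γ = (1 − 0.27531)^(−1/2) = 1.1747.
The clock on ship A records proper time, so probe Beta measures Δt = γΔτ = 1.1747 × 124 = 145.7 s.

145.7 s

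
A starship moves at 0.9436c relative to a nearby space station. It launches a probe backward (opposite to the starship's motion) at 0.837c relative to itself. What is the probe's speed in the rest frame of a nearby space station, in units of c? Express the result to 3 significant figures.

Relativistic velocity addition: u = (u' + v)/(1 + u'v/c²), with u' = −0.837c and v = 0.9436c.
Numerator: −0.837 + 0.9436 = 0.1066. Denominator: 1 + (−0.837)(0.9436) = 0.2102068.
u = 0.1066/0.2102068 = 0.50712, so the speed is 0.507c.

0.507c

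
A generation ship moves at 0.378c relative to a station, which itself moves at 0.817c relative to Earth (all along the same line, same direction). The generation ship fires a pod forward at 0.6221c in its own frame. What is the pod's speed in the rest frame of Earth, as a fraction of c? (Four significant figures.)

First combine the pod and generation ship (S''→S'): u₁ = (0.6221 + 0.378)/(1 + 0.6221×0.378) = 1.0001/1.2351538 = 0.8097.
Then combine with the station (S'→S): u = (0.8097 + 0.817)/(1 + 0.8097×0.817) = 1.6267/1.6615249 = 0.97904.

0.9790c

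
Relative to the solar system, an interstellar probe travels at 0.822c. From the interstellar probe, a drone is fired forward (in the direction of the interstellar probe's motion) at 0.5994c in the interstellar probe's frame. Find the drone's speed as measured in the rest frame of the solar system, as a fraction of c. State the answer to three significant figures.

In units of c, u = (u' + v)/(1 + u'v) with u' = 0.5994 and v = 0.822.
Numerator: 0.5994 + 0.822 = 1.4214. Denominator: 1 + (0.5994)(0.822) = 1.4927068.
u = 1.4214/1.4927068 = 0.95223, so the speed is 0.952c.

0.952c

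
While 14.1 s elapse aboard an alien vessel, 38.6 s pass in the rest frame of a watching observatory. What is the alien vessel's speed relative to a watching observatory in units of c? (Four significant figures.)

0.9309c

γ = Δt/Δτ = 38.6/14.1 = 2.7376.
β = √(1 − 1/γ²) = √(1 − 0.133432) = √0.866568 = 0.9309.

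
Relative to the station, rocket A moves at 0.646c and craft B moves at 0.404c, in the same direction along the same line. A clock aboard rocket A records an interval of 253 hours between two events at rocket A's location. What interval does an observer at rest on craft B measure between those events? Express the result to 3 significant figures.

268 hours

Speed of rocket A in craft B's frame: u = (v_A − v_B)/(1 − v_A v_B/c²) = (0.646 − 0.404)/(1 − 0.646×0.404) = 0.242/0.739016 = 0.32746; |u| = 0.32746c.
At |u| = 0.32746c, γ = (1 − 0.10723)^(−1/2) = 1.0584.
Rocket A's interval is proper; time dilation gives Δt_B = γΔτ = 1.0584 × 253 hours = 268 hours.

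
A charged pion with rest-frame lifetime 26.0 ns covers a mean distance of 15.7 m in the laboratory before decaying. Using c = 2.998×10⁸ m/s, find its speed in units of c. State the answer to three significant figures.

Lab distance = (lab lifetime)·v = γτ·βc, so βγ = d/(cτ) = 15.70/(2.998×10⁸ × 2.600×10^-8) = 2.0142.
With βγ = 2.0142: γ² = 1 + (βγ)² = 5.057, and β = (βγ)/γ = 2.0142/2.24878 = 0.896.

0.896c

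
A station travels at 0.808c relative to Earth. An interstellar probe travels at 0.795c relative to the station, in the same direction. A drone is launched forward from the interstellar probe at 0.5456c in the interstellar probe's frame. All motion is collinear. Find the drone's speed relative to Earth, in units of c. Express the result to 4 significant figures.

Apply u = (u'+v)/(1+u'v) twice. Drone in the station frame: (0.5456+0.795)/(1+0.5456·0.795) = 1.3406/1.433752 = 0.93503c.
That velocity, transformed to the rest frame of Earth: (0.93503+0.808)/(1+0.93503·0.808) = 1.74303/1.75550424 = 0.99289c.

0.9929c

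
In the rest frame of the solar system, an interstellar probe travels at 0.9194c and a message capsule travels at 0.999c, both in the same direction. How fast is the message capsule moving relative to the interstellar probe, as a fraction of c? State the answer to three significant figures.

Transform to the interstellar probe's frame: u' = (u − v)/(1 − uv/c²).
u' = (0.999 − 0.9194)/(1 − 0.999×0.9194) = 0.0796/0.0815194 = 0.97645.
Speed in the interstellar probe's frame: 0.976c (in the same direction).

0.976c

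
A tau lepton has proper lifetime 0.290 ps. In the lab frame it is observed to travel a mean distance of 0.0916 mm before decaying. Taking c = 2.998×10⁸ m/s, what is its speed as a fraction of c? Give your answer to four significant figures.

d = βγcτ ⇒ βγ = d/(cτ) = 9.160×10^-5 m / (8.6942×10^-5 m) = 1.0536.
β = (βγ)/√(1+(βγ)²) = 1.0536/√2.11007 = 0.7253.

0.7253c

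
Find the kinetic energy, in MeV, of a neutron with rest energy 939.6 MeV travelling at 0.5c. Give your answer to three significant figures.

Lorentz factor: γ = (1 − 0.25)^(−1/2) = 1.1547.
Kinetic energy: K = (γ − 1)mc² = (1.1547 − 1) × 939.6 MeV = 0.1547 × 939.6 = 145 MeV.

145 MeV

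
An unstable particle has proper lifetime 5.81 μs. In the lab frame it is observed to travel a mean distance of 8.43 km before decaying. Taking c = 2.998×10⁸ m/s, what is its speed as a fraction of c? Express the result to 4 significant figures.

0.9793c

Lab distance = (lab lifetime)·v = γτ·βc, so βγ = d/(cτ) = 8430/(2.998×10⁸ × 5.810×10^-6) = 4.8397.
With βγ = 4.8397: γ² = 1 + (βγ)² = 24.4227, and β = (βγ)/γ = 4.8397/4.94193 = 0.9793.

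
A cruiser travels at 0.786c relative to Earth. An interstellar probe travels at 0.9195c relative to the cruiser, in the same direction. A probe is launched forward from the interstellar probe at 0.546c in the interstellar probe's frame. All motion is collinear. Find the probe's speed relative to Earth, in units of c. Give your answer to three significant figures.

0.997c

First combine the probe and interstellar probe (S''→S'): u₁ = (0.546 + 0.9195)/(1 + 0.546×0.9195) = 1.4655/1.502047 = 0.97567.
Then combine with the cruiser (S'→S): u = (0.97567 + 0.786)/(1 + 0.97567×0.786) = 1.76167/1.76687662 = 0.99705.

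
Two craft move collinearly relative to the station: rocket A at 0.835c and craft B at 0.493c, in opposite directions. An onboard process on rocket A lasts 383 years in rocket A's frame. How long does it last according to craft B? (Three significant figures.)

Speed of rocket A in craft B's frame: u = (v_A + v_B)/(1 + v_A v_B/c²) = (0.835 + 0.493)/(1 + 0.835×0.493) = 1.328/1.411655 = 0.94074; |u| = 0.94074c.
At |u| = 0.94074c, γ = (1 − 0.884992)^(−1/2) = 2.9487.
Rocket A's interval is proper; time dilation gives Δt_B = γΔτ = 2.9487 × 383 years = 1130 years.

1130 years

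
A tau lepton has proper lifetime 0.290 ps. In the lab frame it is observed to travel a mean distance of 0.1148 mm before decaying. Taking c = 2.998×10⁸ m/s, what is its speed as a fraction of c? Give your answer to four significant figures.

Let x = d/(cτ) = 1.148×10^-4 m / (2.998×10⁸ m/s × 2.900×10^-13 s) = 1.3204. Since d = βγcτ, x = βγ = β/√(1−β²).
Solving: β² = x²/(1+x²) = 1.74346/2.74346 = 0.635497, so β = 0.7972.

0.7972c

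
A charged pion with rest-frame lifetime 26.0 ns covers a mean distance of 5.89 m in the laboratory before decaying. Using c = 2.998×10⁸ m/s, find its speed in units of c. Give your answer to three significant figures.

0.603c

Lab distance = (lab lifetime)·v = γτ·βc, so βγ = d/(cτ) = 5.890/(2.998×10⁸ × 2.600×10^-8) = 0.75563.
With βγ = 0.75563: γ² = 1 + (βγ)² = 1.570977, and β = (βγ)/γ = 0.75563/1.25339 = 0.603.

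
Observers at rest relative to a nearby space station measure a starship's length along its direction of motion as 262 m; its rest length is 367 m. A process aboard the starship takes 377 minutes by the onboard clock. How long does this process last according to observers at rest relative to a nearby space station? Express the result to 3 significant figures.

Length contraction gives γ = L₀/L = 367/262 = 1.40076.
The same γ dilates the second interval: 1.40076 × 377 minutes = 528 minutes.

528 minutes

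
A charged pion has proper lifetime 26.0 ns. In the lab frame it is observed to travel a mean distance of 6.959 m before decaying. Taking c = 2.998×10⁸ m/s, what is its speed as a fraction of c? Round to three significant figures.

Let x = d/(cτ) = 6.959 m / (2.998×10⁸ m/s × 2.600×10^-8 s) = 0.89277. Since d = βγcτ, x = βγ = β/√(1−β²).
Solving: β² = x²/(1+x²) = 0.797038/1.797038 = 0.443529, so β = 0.666.

0.666c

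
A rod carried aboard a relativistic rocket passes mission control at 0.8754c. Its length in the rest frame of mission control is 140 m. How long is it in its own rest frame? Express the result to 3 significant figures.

290 m

β² = 0.76632516, so γ = 1/√0.23367484 = 2.0687.
Proper length: L₀ = γ·L = 2.0687 × 140 = 290 m.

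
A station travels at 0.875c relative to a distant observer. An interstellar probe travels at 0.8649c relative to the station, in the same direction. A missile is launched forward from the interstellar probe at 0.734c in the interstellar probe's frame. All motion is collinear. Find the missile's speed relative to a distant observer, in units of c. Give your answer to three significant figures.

0.999c

Compose velocities in two stages. Stage 1 (into S'): u₁ = (0.734+0.8649)/(1+0.734×0.8649) = 0.97802.
Stage 2 (into S): u = (0.97802+0.875)/(1+0.97802×0.875) = 0.99852, so the speed is 0.999c.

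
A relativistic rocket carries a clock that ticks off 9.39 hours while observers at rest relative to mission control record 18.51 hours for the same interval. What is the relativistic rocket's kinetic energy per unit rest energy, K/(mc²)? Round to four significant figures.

γ = Δt/Δτ = 18.51/9.39 = 1.97125.
Since K = (γ−1)mc², K/(mc²) = 1.97125 − 1 = 0.9712.

0.9712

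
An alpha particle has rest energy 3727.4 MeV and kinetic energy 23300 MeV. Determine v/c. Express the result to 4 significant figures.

0.9904

K = (γ−1)mc², so γ = 1 + 23300/3727.4 = 7.251.
Then v/c = √(1 − γ⁻²) = √(1 − 0.0190197) = √0.9809803 = 0.9904.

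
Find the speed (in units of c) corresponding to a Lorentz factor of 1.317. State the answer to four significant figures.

0.6507c

β = √(1 − 1/γ²) = √(1 − 1/1.734489) = √0.423461 = 0.6507.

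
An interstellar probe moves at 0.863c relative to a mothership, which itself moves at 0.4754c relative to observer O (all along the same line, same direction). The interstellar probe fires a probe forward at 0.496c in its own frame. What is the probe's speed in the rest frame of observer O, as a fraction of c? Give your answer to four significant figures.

0.9825c

Compose velocities in two stages. Stage 1 (into S'): u₁ = (0.496+0.863)/(1+0.496×0.863) = 0.95165.
Stage 2 (into S): u = (0.95165+0.4754)/(1+0.95165×0.4754) = 0.98254, so the speed is 0.9825c.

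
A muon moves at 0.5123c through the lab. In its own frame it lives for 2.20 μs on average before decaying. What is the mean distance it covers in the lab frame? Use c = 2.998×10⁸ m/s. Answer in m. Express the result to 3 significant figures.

393 m

With β = 0.5123, γ = 1/√(1 − 0.5123²) = 1/√0.73754871 = 1.1644.
Lab-frame lifetime: Δt = γτ = 1.1644 × 2.20 μs = 2.5617 μs.
Distance: d = vΔt = 0.5123 × 2.998×10⁸ m/s × 2.5617×10^-6 s = 393 m.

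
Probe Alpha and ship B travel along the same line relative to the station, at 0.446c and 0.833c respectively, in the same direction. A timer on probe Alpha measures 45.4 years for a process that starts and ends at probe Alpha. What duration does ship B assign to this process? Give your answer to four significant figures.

57.62 years

Transform probe Alpha's velocity into ship B's frame: (0.446 − 0.833)/(1 − 0.446·0.833) = −0.387/0.628482, so the relative speed is 0.61577c.
At |u| = 0.61577c, γ = (1 − 0.379173)^(−1/2) = 1.2692.
Probe Alpha's interval is proper; time dilation gives Δt_B = γΔτ = 1.2692 × 45.4 years = 57.62 years.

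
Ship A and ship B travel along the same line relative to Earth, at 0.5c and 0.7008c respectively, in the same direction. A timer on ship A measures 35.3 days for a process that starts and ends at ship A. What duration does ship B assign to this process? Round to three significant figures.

37.1 days

Transform ship A's velocity into ship B's frame: (0.5 − 0.7008)/(1 − 0.5·0.7008) = −0.2008/0.6496, so the relative speed is 0.30911c.
At |u| = 0.30911c, γ = (1 − 0.095549)^(−1/2) = 1.0515.
The clock on ship A records proper time, so ship B measures Δt = γΔτ = 1.0515 × 35.3 = 37.1 days.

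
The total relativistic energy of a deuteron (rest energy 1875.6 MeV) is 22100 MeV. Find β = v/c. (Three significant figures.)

Total energy E = γmc² gives γ = 22100/1875.6 = 11.783.
Hence β = √(1 − 1/γ²) = √(1 − 0.00720258) = √0.99279742 = 0.996.

0.996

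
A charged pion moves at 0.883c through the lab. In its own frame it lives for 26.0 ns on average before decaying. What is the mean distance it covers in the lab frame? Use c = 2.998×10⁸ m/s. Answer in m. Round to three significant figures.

14.7 m

β² = 0.779689, so γ = 1/√0.220311 = 2.1305.
Lab-frame lifetime: Δt = γτ = 2.1305 × 26.0 ns = 55.393 ns.
Distance: d = vΔt = 0.883 × 2.998×10⁸ m/s × 5.5393×10^-8 s = 14.7 m.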